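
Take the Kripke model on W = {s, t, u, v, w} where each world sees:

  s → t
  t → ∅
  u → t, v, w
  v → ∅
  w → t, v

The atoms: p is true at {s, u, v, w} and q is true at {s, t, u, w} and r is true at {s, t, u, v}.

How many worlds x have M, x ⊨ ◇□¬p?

3

s: successors {t}; □¬p there: t:T. ✓
t: no successors, so ◇□¬p fails. ✗
u: successors {t, v, w}; □¬p there: t:T, v:T, w:F. ✓
v: no successors, so ◇□¬p fails. ✗
w: successors {t, v}; □¬p there: t:T, v:T. ✓
Satisfying worlds: {s, u, w}.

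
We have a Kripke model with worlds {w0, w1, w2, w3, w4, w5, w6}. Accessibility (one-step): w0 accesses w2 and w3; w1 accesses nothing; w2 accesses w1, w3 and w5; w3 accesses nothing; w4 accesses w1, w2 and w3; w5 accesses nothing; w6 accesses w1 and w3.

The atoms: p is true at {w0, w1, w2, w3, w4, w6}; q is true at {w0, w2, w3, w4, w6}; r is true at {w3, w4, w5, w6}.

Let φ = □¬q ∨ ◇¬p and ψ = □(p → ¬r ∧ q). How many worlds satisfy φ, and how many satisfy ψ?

For □¬q ∨ ◇¬p:
w0: □¬q is F, ◇¬p is F. ✗
w1: □¬q is T, ◇¬p is F. ✓
w2: □¬q is F, ◇¬p is T. ✓
w3: □¬q is T, ◇¬p is F. ✓
w4: □¬q is F, ◇¬p is F. ✗
w5: □¬q is T, ◇¬p is F. ✓
w6: □¬q is F, ◇¬p is F. ✗
— 4 worlds.
For □(p → ¬r ∧ q):
w0: successors {w2, w3}; p → ¬r ∧ q there: w2:T, w3:F. ✗
w1: no successors, so □(p → ¬r ∧ q) holds vacuously. ✓
w2: successors {w1, w3, w5}; p → ¬r ∧ q there: w1:F, w3:F, w5:T. ✗
w3: no successors, so □(p → ¬r ∧ q) holds vacuously. ✓
w4: successors {w1, w2, w3}; p → ¬r ∧ q there: w1:F, w2:T, w3:F. ✗
w5: no successors, so □(p → ¬r ∧ q) holds vacuously. ✓
w6: successors {w1, w3}; p → ¬r ∧ q there: w1:F, w3:F. ✗
— 3 worlds.

4 and 3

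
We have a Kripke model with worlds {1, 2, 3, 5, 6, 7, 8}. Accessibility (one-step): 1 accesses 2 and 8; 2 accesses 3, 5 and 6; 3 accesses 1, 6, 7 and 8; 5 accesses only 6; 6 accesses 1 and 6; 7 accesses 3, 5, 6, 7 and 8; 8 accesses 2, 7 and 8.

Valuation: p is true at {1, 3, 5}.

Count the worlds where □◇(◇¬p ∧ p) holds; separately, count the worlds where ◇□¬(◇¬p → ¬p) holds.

1 and 0

For □◇(◇¬p ∧ p):
1: successors {2, 8}; ◇(◇¬p ∧ p) there: 2:T, 8:F. ✗
2: successors {3, 5, 6}; ◇(◇¬p ∧ p) there: 3:T, 5:F, 6:T. ✗
3: successors {1, 6, 7, 8}; ◇(◇¬p ∧ p) there: 1:F, 6:T, 7:T, 8:F. ✗
5: successors {6}; ◇(◇¬p ∧ p) there: 6:T. ✓
6: successors {1, 6}; ◇(◇¬p ∧ p) there: 1:F, 6:T. ✗
7: successors {3, 5, 6, 7, 8}; ◇(◇¬p ∧ p) there: 3:T, 5:F, 6:T, 7:T, 8:F. ✗
8: successors {2, 7, 8}; ◇(◇¬p ∧ p) there: 2:T, 7:T, 8:F. ✗
— 1 world.
For ◇□¬(◇¬p → ¬p):
1: successors {2, 8}; □¬(◇¬p → ¬p) there: 2:F, 8:F. ✗
2: successors {3, 5, 6}; □¬(◇¬p → ¬p) there: 3:F, 5:F, 6:F. ✗
3: successors {1, 6, 7, 8}; □¬(◇¬p → ¬p) there: 1:F, 6:F, 7:F, 8:F. ✗
5: successors {6}; □¬(◇¬p → ¬p) there: 6:F. ✗
6: successors {1, 6}; □¬(◇¬p → ¬p) there: 1:F, 6:F. ✗
7: successors {3, 5, 6, 7, 8}; □¬(◇¬p → ¬p) there: 3:F, 5:F, 6:F, 7:F, 8:F. ✗
8: successors {2, 7, 8}; □¬(◇¬p → ¬p) there: 2:F, 7:F, 8:F. ✗
— 0 worlds.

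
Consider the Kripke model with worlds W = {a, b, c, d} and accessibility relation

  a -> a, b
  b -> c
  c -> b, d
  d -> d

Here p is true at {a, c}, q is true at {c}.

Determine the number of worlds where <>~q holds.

3

a: successors {a, b}; ~q there: a:T, b:T. ✓
b: successors {c}; ~q there: c:F. ✗
c: successors {b, d}; ~q there: b:T, d:T. ✓
d: successors {d}; ~q there: d:T. ✓
Satisfying worlds: {a, c, d}.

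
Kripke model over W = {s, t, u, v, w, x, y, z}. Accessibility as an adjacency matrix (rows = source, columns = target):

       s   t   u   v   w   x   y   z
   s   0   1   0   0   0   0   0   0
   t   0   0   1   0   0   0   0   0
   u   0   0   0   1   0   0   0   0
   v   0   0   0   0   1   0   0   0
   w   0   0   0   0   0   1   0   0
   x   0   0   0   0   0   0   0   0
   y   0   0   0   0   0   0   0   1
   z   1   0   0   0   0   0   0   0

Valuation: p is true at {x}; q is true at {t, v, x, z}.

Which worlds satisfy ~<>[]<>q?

s: <>[]<>q is T. ✗
t: <>[]<>q is F. ✓
u: <>[]<>q is T. ✗
v: <>[]<>q is F. ✓
w: <>[]<>q is T. ✗
x: <>[]<>q is F. ✓
y: <>[]<>q is T. ✗
z: <>[]<>q is F. ✓

{t, v, x, z}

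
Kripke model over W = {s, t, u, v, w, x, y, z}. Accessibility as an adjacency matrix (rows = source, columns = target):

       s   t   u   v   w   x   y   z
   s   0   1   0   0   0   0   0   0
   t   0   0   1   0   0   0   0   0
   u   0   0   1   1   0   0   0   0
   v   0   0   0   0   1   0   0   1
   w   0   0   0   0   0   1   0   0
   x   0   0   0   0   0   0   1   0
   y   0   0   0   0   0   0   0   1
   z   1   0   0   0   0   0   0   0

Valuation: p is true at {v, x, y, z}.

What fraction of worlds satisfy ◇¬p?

5/8

s: successors {t}; ¬p there: t:T. ✓
t: successors {u}; ¬p there: u:T. ✓
u: successors {u, v}; ¬p there: u:T, v:F. ✓
v: successors {w, z}; ¬p there: w:T, z:F. ✓
w: successors {x}; ¬p there: x:F. ✗
x: successors {y}; ¬p there: y:F. ✗
y: successors {z}; ¬p there: z:F. ✗
z: successors {s}; ¬p there: s:T. ✓
That's 5 of 8 worlds, so 5/8.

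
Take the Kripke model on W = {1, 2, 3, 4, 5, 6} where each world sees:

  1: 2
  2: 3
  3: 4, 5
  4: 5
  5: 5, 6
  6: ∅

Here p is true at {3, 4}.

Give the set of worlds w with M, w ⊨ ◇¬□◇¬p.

1: successors {2}; ¬□◇¬p there: 2:F. ✗
2: successors {3}; ¬□◇¬p there: 3:F. ✗
3: successors {4, 5}; ¬□◇¬p there: 4:F, 5:T. ✓
4: successors {5}; ¬□◇¬p there: 5:T. ✓
5: successors {5, 6}; ¬□◇¬p there: 5:T, 6:F. ✓
6: no successors, so ◇¬□◇¬p fails. ✗

{3, 4, 5}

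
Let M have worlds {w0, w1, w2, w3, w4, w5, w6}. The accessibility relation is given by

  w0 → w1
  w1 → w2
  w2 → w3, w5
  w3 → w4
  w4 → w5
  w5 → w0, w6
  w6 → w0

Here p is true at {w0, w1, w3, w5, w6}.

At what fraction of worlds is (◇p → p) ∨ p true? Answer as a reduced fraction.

5/7

w0: ◇p → p is T, p is T. ✓
w1: ◇p → p is T, p is T. ✓
w2: ◇p → p is F, p is F. ✗
w3: ◇p → p is T, p is T. ✓
w4: ◇p → p is F, p is F. ✗
w5: ◇p → p is T, p is T. ✓
w6: ◇p → p is T, p is T. ✓
That's 5 of 7 worlds, so 5/7.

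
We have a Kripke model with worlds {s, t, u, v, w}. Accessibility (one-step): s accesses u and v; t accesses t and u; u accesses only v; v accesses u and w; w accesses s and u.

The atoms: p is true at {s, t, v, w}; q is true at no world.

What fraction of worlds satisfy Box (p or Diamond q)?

s: successors {u, v}; p or Diamond q there: u:F, v:T. ✗
t: successors {t, u}; p or Diamond q there: t:T, u:F. ✗
u: successors {v}; p or Diamond q there: v:T. ✓
v: successors {u, w}; p or Diamond q there: u:F, w:T. ✗
w: successors {s, u}; p or Diamond q there: s:T, u:F. ✗
That's 1 of 5 worlds, so 1/5.

1/5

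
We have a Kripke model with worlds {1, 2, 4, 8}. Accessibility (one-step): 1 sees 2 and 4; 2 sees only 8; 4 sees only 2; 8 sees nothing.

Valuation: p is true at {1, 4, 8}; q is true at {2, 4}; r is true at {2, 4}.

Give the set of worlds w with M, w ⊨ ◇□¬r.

1: successors {2, 4}; □¬r there: 2:T, 4:F. ✓
2: successors {8}; □¬r there: 8:T. ✓
4: successors {2}; □¬r there: 2:T. ✓
8: no successors, so ◇□¬r fails. ✗

{1, 2, 4}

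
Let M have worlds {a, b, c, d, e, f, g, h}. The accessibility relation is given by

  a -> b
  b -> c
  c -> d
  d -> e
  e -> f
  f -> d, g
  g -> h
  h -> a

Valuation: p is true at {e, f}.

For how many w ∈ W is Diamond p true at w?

2

a: successors {b}; p there: b:F. ✗
b: successors {c}; p there: c:F. ✗
c: successors {d}; p there: d:F. ✗
d: successors {e}; p there: e:T. ✓
e: successors {f}; p there: f:T. ✓
f: successors {d, g}; p there: d:F, g:F. ✗
g: successors {h}; p there: h:F. ✗
h: successors {a}; p there: a:F. ✗
Satisfying worlds: {d, e}.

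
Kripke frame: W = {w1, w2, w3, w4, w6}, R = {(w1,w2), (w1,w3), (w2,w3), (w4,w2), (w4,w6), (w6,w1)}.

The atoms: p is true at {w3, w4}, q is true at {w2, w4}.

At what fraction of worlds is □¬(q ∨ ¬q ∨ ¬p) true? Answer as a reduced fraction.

1/5

w1: successors {w2, w3}; ¬(q ∨ ¬q ∨ ¬p) there: w2:F, w3:F. ✗
w2: successors {w3}; ¬(q ∨ ¬q ∨ ¬p) there: w3:F. ✗
w3: no successors, so □¬(q ∨ ¬q ∨ ¬p) holds vacuously. ✓
w4: successors {w2, w6}; ¬(q ∨ ¬q ∨ ¬p) there: w2:F, w6:F. ✗
w6: successors {w1}; ¬(q ∨ ¬q ∨ ¬p) there: w1:F. ✗
That's 1 of 5 worlds, so 1/5.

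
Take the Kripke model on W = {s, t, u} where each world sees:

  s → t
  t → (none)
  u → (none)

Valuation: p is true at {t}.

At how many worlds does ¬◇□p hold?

s: ◇□p is T. ✗
t: ◇□p is F. ✓
u: ◇□p is F. ✓
Satisfying worlds: {t, u}.

2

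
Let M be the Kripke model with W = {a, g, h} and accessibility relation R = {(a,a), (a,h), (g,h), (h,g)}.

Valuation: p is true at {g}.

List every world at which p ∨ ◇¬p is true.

{a, g}

a: p is F, ◇¬p is T. ✓
g: p is T, ◇¬p is T. ✓
h: p is F, ◇¬p is F. ✗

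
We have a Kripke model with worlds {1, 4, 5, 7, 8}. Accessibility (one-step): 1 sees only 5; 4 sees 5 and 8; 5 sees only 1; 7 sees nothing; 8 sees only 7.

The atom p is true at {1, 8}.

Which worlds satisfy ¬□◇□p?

{1, 4, 8}

1: □◇□p is F. ✓
4: □◇□p is F. ✓
5: □◇□p is T. ✗
7: □◇□p is T. ✗
8: □◇□p is F. ✓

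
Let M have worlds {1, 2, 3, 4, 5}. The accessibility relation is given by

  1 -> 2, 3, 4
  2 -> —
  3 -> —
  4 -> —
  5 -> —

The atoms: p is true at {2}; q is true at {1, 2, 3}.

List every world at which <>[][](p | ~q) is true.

1: successors {2, 3, 4}; [][](p | ~q) there: 2:T, 3:T, 4:T. ✓
2: no successors, so <>[][](p | ~q) fails. ✗
3: no successors, so <>[][](p | ~q) fails. ✗
4: no successors, so <>[][](p | ~q) fails. ✗
5: no successors, so <>[][](p | ~q) fails. ✗

{1}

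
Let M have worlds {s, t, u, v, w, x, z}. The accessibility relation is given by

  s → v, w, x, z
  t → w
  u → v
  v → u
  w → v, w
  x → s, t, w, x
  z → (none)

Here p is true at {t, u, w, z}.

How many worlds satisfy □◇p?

s: successors {v, w, x, z}; ◇p there: v:T, w:T, x:T, z:F. ✗
t: successors {w}; ◇p there: w:T. ✓
u: successors {v}; ◇p there: v:T. ✓
v: successors {u}; ◇p there: u:F. ✗
w: successors {v, w}; ◇p there: v:T, w:T. ✓
x: successors {s, t, w, x}; ◇p there: s:T, t:T, w:T, x:T. ✓
z: no successors, so □◇p holds vacuously. ✓
Satisfying worlds: {t, u, w, x, z}.

5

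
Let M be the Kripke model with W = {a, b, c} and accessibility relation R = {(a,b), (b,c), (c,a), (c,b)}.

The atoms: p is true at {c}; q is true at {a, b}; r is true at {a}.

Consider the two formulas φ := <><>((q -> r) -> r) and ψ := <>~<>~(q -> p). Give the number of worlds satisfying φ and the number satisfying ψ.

For <><>((q -> r) -> r):
a: successors {b}; <>((q -> r) -> r) there: b:F. ✗
b: successors {c}; <>((q -> r) -> r) there: c:T. ✓
c: successors {a, b}; <>((q -> r) -> r) there: a:T, b:F. ✓
— 2 worlds.
For <>~<>~(q -> p):
a: successors {b}; ~<>~(q -> p) there: b:T. ✓
b: successors {c}; ~<>~(q -> p) there: c:F. ✗
c: successors {a, b}; ~<>~(q -> p) there: a:F, b:T. ✓
— 2 worlds.

2 and 2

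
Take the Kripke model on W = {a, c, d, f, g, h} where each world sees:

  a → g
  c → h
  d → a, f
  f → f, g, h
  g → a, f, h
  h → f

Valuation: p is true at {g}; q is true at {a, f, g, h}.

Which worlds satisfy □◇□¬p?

a: successors {g}; ◇□¬p there: g:T. ✓
c: successors {h}; ◇□¬p there: h:F. ✗
d: successors {a, f}; ◇□¬p there: a:T, f:T. ✓
f: successors {f, g, h}; ◇□¬p there: f:T, g:T, h:F. ✗
g: successors {a, f, h}; ◇□¬p there: a:T, f:T, h:F. ✗
h: successors {f}; ◇□¬p there: f:T. ✓

{a, d, h}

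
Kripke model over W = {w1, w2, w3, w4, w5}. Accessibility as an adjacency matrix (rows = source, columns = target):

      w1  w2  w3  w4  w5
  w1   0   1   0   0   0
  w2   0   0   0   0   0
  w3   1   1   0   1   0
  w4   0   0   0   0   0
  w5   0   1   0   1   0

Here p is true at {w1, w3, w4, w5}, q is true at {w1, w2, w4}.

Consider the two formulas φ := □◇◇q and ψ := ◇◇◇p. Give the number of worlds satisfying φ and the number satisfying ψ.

For □◇◇q:
w1: successors {w2}; ◇◇q there: w2:F. ✗
w2: no successors, so □◇◇q holds vacuously. ✓
w3: successors {w1, w2, w4}; ◇◇q there: w1:F, w2:F, w4:F. ✗
w4: no successors, so □◇◇q holds vacuously. ✓
w5: successors {w2, w4}; ◇◇q there: w2:F, w4:F. ✗
— 2 worlds.
For ◇◇◇p:
w1: successors {w2}; ◇◇p there: w2:F. ✗
w2: no successors, so ◇◇◇p fails. ✗
w3: successors {w1, w2, w4}; ◇◇p there: w1:F, w2:F, w4:F. ✗
w4: no successors, so ◇◇◇p fails. ✗
w5: successors {w2, w4}; ◇◇p there: w2:F, w4:F. ✗
— 0 worlds.

2 and 0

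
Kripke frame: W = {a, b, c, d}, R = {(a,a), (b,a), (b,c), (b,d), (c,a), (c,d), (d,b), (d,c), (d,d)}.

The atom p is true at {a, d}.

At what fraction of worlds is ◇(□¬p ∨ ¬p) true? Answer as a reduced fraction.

a: successors {a}; □¬p ∨ ¬p there: a:F. ✗
b: successors {a, c, d}; □¬p ∨ ¬p there: a:F, c:T, d:F. ✓
c: successors {a, d}; □¬p ∨ ¬p there: a:F, d:F. ✗
d: successors {b, c, d}; □¬p ∨ ¬p there: b:T, c:T, d:F. ✓
That's 2 of 4 worlds, so 2/4 = 1/2.

1/2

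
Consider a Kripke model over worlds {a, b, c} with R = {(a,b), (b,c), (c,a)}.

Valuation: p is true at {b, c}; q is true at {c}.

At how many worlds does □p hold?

2

a: successors {b}; p there: b:T. ✓
b: successors {c}; p there: c:T. ✓
c: successors {a}; p there: a:F. ✗
Satisfying worlds: {a, b}.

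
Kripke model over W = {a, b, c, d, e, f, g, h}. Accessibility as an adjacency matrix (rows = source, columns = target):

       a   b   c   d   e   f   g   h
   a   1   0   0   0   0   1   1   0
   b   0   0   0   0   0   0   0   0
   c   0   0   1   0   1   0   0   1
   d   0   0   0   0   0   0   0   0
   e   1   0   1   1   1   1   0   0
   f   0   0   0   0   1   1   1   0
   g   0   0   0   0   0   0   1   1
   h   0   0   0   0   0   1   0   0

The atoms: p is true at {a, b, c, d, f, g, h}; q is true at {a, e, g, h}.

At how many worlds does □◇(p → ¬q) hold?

a: successors {a, f, g}; ◇(p → ¬q) there: a:T, f:T, g:F. ✗
b: no successors, so □◇(p → ¬q) holds vacuously. ✓
c: successors {c, e, h}; ◇(p → ¬q) there: c:T, e:T, h:T. ✓
d: no successors, so □◇(p → ¬q) holds vacuously. ✓
e: successors {a, c, d, e, f}; ◇(p → ¬q) there: a:T, c:T, d:F, e:T, f:T. ✗
f: successors {e, f, g}; ◇(p → ¬q) there: e:T, f:T, g:F. ✗
g: successors {g, h}; ◇(p → ¬q) there: g:F, h:T. ✗
h: successors {f}; ◇(p → ¬q) there: f:T. ✓
Satisfying worlds: {b, c, d, h}.

4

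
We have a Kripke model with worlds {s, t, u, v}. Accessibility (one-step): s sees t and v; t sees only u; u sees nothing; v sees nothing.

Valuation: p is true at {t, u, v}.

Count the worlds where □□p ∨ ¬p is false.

0

s: □□p is T, ¬p is T. ✓
t: □□p is T, ¬p is F. ✓
u: □□p is T, ¬p is F. ✓
v: □□p is T, ¬p is F. ✓
Satisfying worlds: {s, t, u, v}.
So □□p ∨ ¬p fails at the other 0 worlds.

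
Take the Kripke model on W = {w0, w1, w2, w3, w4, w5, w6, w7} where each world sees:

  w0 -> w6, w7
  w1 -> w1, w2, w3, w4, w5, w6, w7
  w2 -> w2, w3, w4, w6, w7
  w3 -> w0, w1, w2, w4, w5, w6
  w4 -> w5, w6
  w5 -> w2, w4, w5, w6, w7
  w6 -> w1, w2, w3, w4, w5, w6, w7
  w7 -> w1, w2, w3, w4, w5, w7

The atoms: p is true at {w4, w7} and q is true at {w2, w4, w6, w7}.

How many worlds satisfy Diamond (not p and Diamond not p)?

w0: successors {w6, w7}; not p and Diamond not p there: w6:T, w7:F. ✓
w1: successors {w1, w2, w3, w4, w5, w6, w7}; not p and Diamond not p there: w1:T, w2:T, w3:T, w4:F, w5:T, w6:T, w7:F. ✓
w2: successors {w2, w3, w4, w6, w7}; not p and Diamond not p there: w2:T, w3:T, w4:F, w6:T, w7:F. ✓
w3: successors {w0, w1, w2, w4, w5, w6}; not p and Diamond not p there: w0:T, w1:T, w2:T, w4:F, w5:T, w6:T. ✓
w4: successors {w5, w6}; not p and Diamond not p there: w5:T, w6:T. ✓
w5: successors {w2, w4, w5, w6, w7}; not p and Diamond not p there: w2:T, w4:F, w5:T, w6:T, w7:F. ✓
w6: successors {w1, w2, w3, w4, w5, w6, w7}; not p and Diamond not p there: w1:T, w2:T, w3:T, w4:F, w5:T, w6:T, w7:F. ✓
w7: successors {w1, w2, w3, w4, w5, w7}; not p and Diamond not p there: w1:T, w2:T, w3:T, w4:F, w5:T, w7:F. ✓
Satisfying worlds: {w0, w1, w2, w3, w4, w5, w6, w7}.

8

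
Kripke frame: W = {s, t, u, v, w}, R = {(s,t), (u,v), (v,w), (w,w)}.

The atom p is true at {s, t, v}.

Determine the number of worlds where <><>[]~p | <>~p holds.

3

s: <><>[]~p is F, <>~p is F. ✗
t: <><>[]~p is F, <>~p is F. ✗
u: <><>[]~p is T, <>~p is F. ✓
v: <><>[]~p is T, <>~p is T. ✓
w: <><>[]~p is T, <>~p is T. ✓
Satisfying worlds: {u, v, w}.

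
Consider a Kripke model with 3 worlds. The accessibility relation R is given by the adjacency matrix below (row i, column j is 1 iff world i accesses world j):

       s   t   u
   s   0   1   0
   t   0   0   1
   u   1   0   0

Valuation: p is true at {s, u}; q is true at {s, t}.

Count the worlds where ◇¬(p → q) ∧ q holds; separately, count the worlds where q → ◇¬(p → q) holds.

For ◇¬(p → q) ∧ q:
s: ◇¬(p → q) is F, q is T. ✗
t: ◇¬(p → q) is T, q is T. ✓
u: ◇¬(p → q) is F, q is F. ✗
— 1 world.
For q → ◇¬(p → q):
s: q is T, ◇¬(p → q) is F. ✗
t: q is T, ◇¬(p → q) is T. ✓
u: q is F, ◇¬(p → q) is F. ✓
— 2 worlds.

1 and 2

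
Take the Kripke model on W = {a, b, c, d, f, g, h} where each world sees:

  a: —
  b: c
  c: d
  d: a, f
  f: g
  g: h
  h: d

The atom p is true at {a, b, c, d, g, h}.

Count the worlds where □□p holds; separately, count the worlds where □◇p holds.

For □□p:
a: no successors, so □□p holds vacuously. ✓
b: successors {c}; □p there: c:T. ✓
c: successors {d}; □p there: d:F. ✗
d: successors {a, f}; □p there: a:T, f:T. ✓
f: successors {g}; □p there: g:T. ✓
g: successors {h}; □p there: h:T. ✓
h: successors {d}; □p there: d:F. ✗
— 5 worlds.
For □◇p:
a: no successors, so □◇p holds vacuously. ✓
b: successors {c}; ◇p there: c:T. ✓
c: successors {d}; ◇p there: d:T. ✓
d: successors {a, f}; ◇p there: a:F, f:T. ✗
f: successors {g}; ◇p there: g:T. ✓
g: successors {h}; ◇p there: h:T. ✓
h: successors {d}; ◇p there: d:T. ✓
— 6 worlds.

5 and 6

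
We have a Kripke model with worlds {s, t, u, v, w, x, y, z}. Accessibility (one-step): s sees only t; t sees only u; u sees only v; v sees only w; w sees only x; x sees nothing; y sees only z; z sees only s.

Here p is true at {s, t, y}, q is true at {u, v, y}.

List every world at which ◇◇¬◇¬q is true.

s: successors {t}; ◇¬◇¬q there: t:T. ✓
t: successors {u}; ◇¬◇¬q there: u:F. ✗
u: successors {v}; ◇¬◇¬q there: v:F. ✗
v: successors {w}; ◇¬◇¬q there: w:T. ✓
w: successors {x}; ◇¬◇¬q there: x:F. ✗
x: no successors, so ◇◇¬◇¬q fails. ✗
y: successors {z}; ◇¬◇¬q there: z:F. ✗
z: successors {s}; ◇¬◇¬q there: s:T. ✓

{s, v, z}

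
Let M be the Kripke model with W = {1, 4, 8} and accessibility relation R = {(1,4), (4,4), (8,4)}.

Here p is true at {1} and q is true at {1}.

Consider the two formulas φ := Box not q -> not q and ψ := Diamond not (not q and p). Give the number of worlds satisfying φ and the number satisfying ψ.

2 and 3

For Box not q -> not q:
1: Box not q is T, not q is F. ✗
4: Box not q is T, not q is T. ✓
8: Box not q is T, not q is T. ✓
— 2 worlds.
For Diamond not (not q and p):
1: successors {4}; not (not q and p) there: 4:T. ✓
4: successors {4}; not (not q and p) there: 4:T. ✓
8: successors {4}; not (not q and p) there: 4:T. ✓
— 3 worlds.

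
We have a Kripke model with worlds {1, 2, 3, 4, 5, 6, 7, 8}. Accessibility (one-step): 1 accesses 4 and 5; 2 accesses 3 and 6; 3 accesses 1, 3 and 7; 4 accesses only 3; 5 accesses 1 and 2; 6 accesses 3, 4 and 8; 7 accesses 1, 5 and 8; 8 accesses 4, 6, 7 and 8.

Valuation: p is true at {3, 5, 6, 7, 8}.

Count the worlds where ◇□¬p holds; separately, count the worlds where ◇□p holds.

2 and 4

For ◇□¬p:
1: successors {4, 5}; □¬p there: 4:F, 5:T. ✓
2: successors {3, 6}; □¬p there: 3:F, 6:F. ✗
3: successors {1, 3, 7}; □¬p there: 1:F, 3:F, 7:F. ✗
4: successors {3}; □¬p there: 3:F. ✗
5: successors {1, 2}; □¬p there: 1:F, 2:F. ✗
6: successors {3, 4, 8}; □¬p there: 3:F, 4:F, 8:F. ✗
7: successors {1, 5, 8}; □¬p there: 1:F, 5:T, 8:F. ✓
8: successors {4, 6, 7, 8}; □¬p there: 4:F, 6:F, 7:F, 8:F. ✗
— 2 worlds.
For ◇□p:
1: successors {4, 5}; □p there: 4:T, 5:F. ✓
2: successors {3, 6}; □p there: 3:F, 6:F. ✗
3: successors {1, 3, 7}; □p there: 1:F, 3:F, 7:F. ✗
4: successors {3}; □p there: 3:F. ✗
5: successors {1, 2}; □p there: 1:F, 2:T. ✓
6: successors {3, 4, 8}; □p there: 3:F, 4:T, 8:F. ✓
7: successors {1, 5, 8}; □p there: 1:F, 5:F, 8:F. ✗
8: successors {4, 6, 7, 8}; □p there: 4:T, 6:F, 7:F, 8:F. ✓
— 4 worlds.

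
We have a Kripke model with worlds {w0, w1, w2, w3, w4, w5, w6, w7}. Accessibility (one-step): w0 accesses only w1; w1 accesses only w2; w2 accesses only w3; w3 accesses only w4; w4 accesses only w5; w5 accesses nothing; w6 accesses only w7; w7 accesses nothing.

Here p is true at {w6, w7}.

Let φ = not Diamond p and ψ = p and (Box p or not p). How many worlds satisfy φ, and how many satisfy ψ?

For not Diamond p:
w0: Diamond p is F. ✓
w1: Diamond p is F. ✓
w2: Diamond p is F. ✓
w3: Diamond p is F. ✓
w4: Diamond p is F. ✓
w5: Diamond p is F. ✓
w6: Diamond p is T. ✗
w7: Diamond p is F. ✓
— 7 worlds.
For p and (Box p or not p):
w0: p is F, Box p or not p is T. ✗
w1: p is F, Box p or not p is T. ✗
w2: p is F, Box p or not p is T. ✗
w3: p is F, Box p or not p is T. ✗
w4: p is F, Box p or not p is T. ✗
w5: p is F, Box p or not p is T. ✗
w6: p is T, Box p or not p is T. ✓
w7: p is T, Box p or not p is T. ✓
— 2 worlds.

7 and 2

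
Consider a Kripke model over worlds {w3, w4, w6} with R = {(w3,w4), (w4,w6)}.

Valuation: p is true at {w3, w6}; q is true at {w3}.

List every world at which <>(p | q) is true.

w3: successors {w4}; p | q there: w4:F. ✗
w4: successors {w6}; p | q there: w6:T. ✓
w6: no successors, so <>(p | q) fails. ✗

{w4}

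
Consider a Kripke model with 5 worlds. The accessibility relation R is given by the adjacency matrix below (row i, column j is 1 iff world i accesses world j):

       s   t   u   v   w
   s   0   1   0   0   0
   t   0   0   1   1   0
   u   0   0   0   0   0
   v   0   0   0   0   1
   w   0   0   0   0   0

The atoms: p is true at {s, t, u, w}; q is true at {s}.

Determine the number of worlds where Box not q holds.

s: successors {t}; not q there: t:T. ✓
t: successors {u, v}; not q there: u:T, v:T. ✓
u: no successors, so Box not q holds vacuously. ✓
v: successors {w}; not q there: w:T. ✓
w: no successors, so Box not q holds vacuously. ✓
Satisfying worlds: {s, t, u, v, w}.

5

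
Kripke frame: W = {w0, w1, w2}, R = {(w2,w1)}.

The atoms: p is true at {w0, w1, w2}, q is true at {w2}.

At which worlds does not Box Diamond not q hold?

{w2}

w0: Box Diamond not q is T. ✗
w1: Box Diamond not q is T. ✗
w2: Box Diamond not q is F. ✓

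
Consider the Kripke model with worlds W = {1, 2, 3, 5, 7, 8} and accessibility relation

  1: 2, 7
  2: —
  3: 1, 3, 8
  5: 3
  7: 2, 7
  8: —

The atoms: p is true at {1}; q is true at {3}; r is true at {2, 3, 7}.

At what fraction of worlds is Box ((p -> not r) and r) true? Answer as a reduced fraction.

5/6

1: successors {2, 7}; (p -> not r) and r there: 2:T, 7:T. ✓
2: no successors, so Box ((p -> not r) and r) holds vacuously. ✓
3: successors {1, 3, 8}; (p -> not r) and r there: 1:F, 3:T, 8:F. ✗
5: successors {3}; (p -> not r) and r there: 3:T. ✓
7: successors {2, 7}; (p -> not r) and r there: 2:T, 7:T. ✓
8: no successors, so Box ((p -> not r) and r) holds vacuously. ✓
That's 5 of 6 worlds, so 5/6.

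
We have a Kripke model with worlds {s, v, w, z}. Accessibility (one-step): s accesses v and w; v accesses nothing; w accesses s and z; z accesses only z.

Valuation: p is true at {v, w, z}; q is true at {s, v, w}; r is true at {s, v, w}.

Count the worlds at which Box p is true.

3

s: successors {v, w}; p there: v:T, w:T. ✓
v: no successors, so Box p holds vacuously. ✓
w: successors {s, z}; p there: s:F, z:T. ✗
z: successors {z}; p there: z:T. ✓
Satisfying worlds: {s, v, z}.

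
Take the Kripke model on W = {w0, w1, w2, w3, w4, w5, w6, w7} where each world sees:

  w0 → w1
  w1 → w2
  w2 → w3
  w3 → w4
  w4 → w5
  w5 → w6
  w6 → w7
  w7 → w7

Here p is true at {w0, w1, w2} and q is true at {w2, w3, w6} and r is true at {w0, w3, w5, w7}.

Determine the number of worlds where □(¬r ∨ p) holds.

w0: successors {w1}; ¬r ∨ p there: w1:T. ✓
w1: successors {w2}; ¬r ∨ p there: w2:T. ✓
w2: successors {w3}; ¬r ∨ p there: w3:F. ✗
w3: successors {w4}; ¬r ∨ p there: w4:T. ✓
w4: successors {w5}; ¬r ∨ p there: w5:F. ✗
w5: successors {w6}; ¬r ∨ p there: w6:T. ✓
w6: successors {w7}; ¬r ∨ p there: w7:F. ✗
w7: successors {w7}; ¬r ∨ p there: w7:F. ✗
Satisfying worlds: {w0, w1, w3, w5}.

4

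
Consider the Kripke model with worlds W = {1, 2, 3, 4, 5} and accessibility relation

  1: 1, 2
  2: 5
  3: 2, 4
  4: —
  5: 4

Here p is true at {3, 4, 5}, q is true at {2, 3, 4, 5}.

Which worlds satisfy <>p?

{2, 3, 5}

1: successors {1, 2}; p there: 1:F, 2:F. ✗
2: successors {5}; p there: 5:T. ✓
3: successors {2, 4}; p there: 2:F, 4:T. ✓
4: no successors, so <>p fails. ✗
5: successors {4}; p there: 4:T. ✓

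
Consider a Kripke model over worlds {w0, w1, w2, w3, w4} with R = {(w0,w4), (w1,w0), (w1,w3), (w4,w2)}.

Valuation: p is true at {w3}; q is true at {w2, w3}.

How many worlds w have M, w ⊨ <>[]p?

2

w0: successors {w4}; []p there: w4:F. ✗
w1: successors {w0, w3}; []p there: w0:F, w3:T. ✓
w2: no successors, so <>[]p fails. ✗
w3: no successors, so <>[]p fails. ✗
w4: successors {w2}; []p there: w2:T. ✓
Satisfying worlds: {w1, w4}.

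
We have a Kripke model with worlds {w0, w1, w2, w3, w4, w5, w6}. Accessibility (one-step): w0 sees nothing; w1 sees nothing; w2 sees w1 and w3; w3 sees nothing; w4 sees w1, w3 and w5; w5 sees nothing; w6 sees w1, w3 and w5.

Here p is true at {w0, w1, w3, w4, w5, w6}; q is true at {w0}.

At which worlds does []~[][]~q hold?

{w0, w1, w3, w5}

w0: no successors, so []~[][]~q holds vacuously. ✓
w1: no successors, so []~[][]~q holds vacuously. ✓
w2: successors {w1, w3}; ~[][]~q there: w1:F, w3:F. ✗
w3: no successors, so []~[][]~q holds vacuously. ✓
w4: successors {w1, w3, w5}; ~[][]~q there: w1:F, w3:F, w5:F. ✗
w5: no successors, so []~[][]~q holds vacuously. ✓
w6: successors {w1, w3, w5}; ~[][]~q there: w1:F, w3:F, w5:F. ✗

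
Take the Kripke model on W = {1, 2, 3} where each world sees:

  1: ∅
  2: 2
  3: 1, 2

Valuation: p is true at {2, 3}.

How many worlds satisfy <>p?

1: no successors, so <>p fails. ✗
2: successors {2}; p there: 2:T. ✓
3: successors {1, 2}; p there: 1:F, 2:T. ✓
Satisfying worlds: {2, 3}.

2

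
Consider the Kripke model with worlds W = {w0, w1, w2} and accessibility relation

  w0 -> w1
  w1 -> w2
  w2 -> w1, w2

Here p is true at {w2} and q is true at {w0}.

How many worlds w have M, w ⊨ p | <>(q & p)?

1

w0: p is F, <>(q & p) is F. ✗
w1: p is F, <>(q & p) is F. ✗
w2: p is T, <>(q & p) is F. ✓
Satisfying worlds: {w2}.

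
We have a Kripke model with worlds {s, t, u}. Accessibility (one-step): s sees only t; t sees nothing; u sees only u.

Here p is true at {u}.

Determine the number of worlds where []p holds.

2

s: successors {t}; p there: t:F. ✗
t: no successors, so []p holds vacuously. ✓
u: successors {u}; p there: u:T. ✓
Satisfying worlds: {t, u}.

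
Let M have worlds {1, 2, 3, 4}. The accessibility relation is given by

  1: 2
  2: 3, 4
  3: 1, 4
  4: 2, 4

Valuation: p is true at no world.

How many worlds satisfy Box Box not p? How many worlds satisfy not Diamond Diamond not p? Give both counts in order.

For Box Box not p:
1: successors {2}; Box not p there: 2:T. ✓
2: successors {3, 4}; Box not p there: 3:T, 4:T. ✓
3: successors {1, 4}; Box not p there: 1:T, 4:T. ✓
4: successors {2, 4}; Box not p there: 2:T, 4:T. ✓
— 4 worlds.
For not Diamond Diamond not p:
1: Diamond Diamond not p is T. ✗
2: Diamond Diamond not p is T. ✗
3: Diamond Diamond not p is T. ✗
4: Diamond Diamond not p is T. ✗
— 0 worlds.

4 and 0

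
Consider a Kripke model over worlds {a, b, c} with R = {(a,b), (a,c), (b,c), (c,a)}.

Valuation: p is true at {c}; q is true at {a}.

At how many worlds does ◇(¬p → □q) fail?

1

a: successors {b, c}; ¬p → □q there: b:F, c:T. ✓
b: successors {c}; ¬p → □q there: c:T. ✓
c: successors {a}; ¬p → □q there: a:F. ✗
Satisfying worlds: {a, b}.
So ◇(¬p → □q) fails at the other 1 world.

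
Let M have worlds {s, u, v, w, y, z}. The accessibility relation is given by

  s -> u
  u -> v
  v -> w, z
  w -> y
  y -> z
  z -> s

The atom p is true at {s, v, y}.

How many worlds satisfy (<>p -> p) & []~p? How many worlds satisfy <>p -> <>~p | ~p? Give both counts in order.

3 and 6

For (<>p -> p) & []~p:
s: <>p -> p is T, []~p is T. ✓
u: <>p -> p is F, []~p is F. ✗
v: <>p -> p is T, []~p is T. ✓
w: <>p -> p is F, []~p is F. ✗
y: <>p -> p is T, []~p is T. ✓
z: <>p -> p is F, []~p is F. ✗
— 3 worlds.
For <>p -> <>~p | ~p:
s: <>p is F, <>~p | ~p is T. ✓
u: <>p is T, <>~p | ~p is T. ✓
v: <>p is F, <>~p | ~p is T. ✓
w: <>p is T, <>~p | ~p is T. ✓
y: <>p is F, <>~p | ~p is T. ✓
z: <>p is T, <>~p | ~p is T. ✓
— 6 worlds.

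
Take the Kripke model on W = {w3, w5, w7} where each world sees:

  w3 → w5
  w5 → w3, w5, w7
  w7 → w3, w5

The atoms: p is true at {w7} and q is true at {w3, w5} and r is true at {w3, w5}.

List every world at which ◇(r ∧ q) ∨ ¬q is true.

{w3, w5, w7}

w3: ◇(r ∧ q) is T, ¬q is F. ✓
w5: ◇(r ∧ q) is T, ¬q is F. ✓
w7: ◇(r ∧ q) is T, ¬q is T. ✓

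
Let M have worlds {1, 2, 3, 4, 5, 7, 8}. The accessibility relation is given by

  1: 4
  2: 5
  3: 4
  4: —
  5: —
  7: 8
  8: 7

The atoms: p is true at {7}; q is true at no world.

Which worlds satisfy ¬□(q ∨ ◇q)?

1: □(q ∨ ◇q) is F. ✓
2: □(q ∨ ◇q) is F. ✓
3: □(q ∨ ◇q) is F. ✓
4: □(q ∨ ◇q) is T. ✗
5: □(q ∨ ◇q) is T. ✗
7: □(q ∨ ◇q) is F. ✓
8: □(q ∨ ◇q) is F. ✓

{1, 2, 3, 7, 8}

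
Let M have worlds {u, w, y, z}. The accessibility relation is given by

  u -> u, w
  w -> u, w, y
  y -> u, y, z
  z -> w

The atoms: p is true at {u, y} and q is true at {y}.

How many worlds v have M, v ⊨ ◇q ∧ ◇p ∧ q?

u: ◇q ∧ ◇p is F, q is F. ✗
w: ◇q ∧ ◇p is T, q is F. ✗
y: ◇q ∧ ◇p is T, q is T. ✓
z: ◇q ∧ ◇p is F, q is F. ✗
Satisfying worlds: {y}.

1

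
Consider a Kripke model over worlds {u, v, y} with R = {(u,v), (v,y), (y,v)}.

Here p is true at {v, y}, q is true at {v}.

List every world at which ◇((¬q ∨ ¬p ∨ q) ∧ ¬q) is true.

{v}

u: successors {v}; (¬q ∨ ¬p ∨ q) ∧ ¬q there: v:F. ✗
v: successors {y}; (¬q ∨ ¬p ∨ q) ∧ ¬q there: y:T. ✓
y: successors {v}; (¬q ∨ ¬p ∨ q) ∧ ¬q there: v:F. ✗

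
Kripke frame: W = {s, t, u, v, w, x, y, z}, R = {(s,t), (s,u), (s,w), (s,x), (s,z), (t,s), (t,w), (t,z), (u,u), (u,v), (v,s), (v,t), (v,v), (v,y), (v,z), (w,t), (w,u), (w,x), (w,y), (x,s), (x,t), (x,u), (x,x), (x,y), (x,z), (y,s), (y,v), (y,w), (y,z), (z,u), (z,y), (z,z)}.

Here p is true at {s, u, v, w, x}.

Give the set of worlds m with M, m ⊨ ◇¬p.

s: successors {t, u, w, x, z}; ¬p there: t:T, u:F, w:F, x:F, z:T. ✓
t: successors {s, w, z}; ¬p there: s:F, w:F, z:T. ✓
u: successors {u, v}; ¬p there: u:F, v:F. ✗
v: successors {s, t, v, y, z}; ¬p there: s:F, t:T, v:F, y:T, z:T. ✓
w: successors {t, u, x, y}; ¬p there: t:T, u:F, x:F, y:T. ✓
x: successors {s, t, u, x, y, z}; ¬p there: s:F, t:T, u:F, x:F, y:T, z:T. ✓
y: successors {s, v, w, z}; ¬p there: s:F, v:F, w:F, z:T. ✓
z: successors {u, y, z}; ¬p there: u:F, y:T, z:T. ✓

{s, t, v, w, x, y, z}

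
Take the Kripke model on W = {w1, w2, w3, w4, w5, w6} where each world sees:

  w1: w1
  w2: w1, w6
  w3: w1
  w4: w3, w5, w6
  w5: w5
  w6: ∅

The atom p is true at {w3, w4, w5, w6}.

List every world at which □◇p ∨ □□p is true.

w1: □◇p is F, □□p is F. ✗
w2: □◇p is F, □□p is F. ✗
w3: □◇p is F, □□p is F. ✗
w4: □◇p is F, □□p is F. ✗
w5: □◇p is T, □□p is T. ✓
w6: □◇p is T, □□p is T. ✓

{w5, w6}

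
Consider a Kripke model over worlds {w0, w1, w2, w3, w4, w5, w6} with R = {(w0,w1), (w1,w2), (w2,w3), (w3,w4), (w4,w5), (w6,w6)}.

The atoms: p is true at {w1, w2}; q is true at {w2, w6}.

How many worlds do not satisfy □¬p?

w0: successors {w1}; ¬p there: w1:F. ✗
w1: successors {w2}; ¬p there: w2:F. ✗
w2: successors {w3}; ¬p there: w3:T. ✓
w3: successors {w4}; ¬p there: w4:T. ✓
w4: successors {w5}; ¬p there: w5:T. ✓
w5: no successors, so □¬p holds vacuously. ✓
w6: successors {w6}; ¬p there: w6:T. ✓
Satisfying worlds: {w2, w3, w4, w5, w6}.
So □¬p fails at the other 2 worlds.

2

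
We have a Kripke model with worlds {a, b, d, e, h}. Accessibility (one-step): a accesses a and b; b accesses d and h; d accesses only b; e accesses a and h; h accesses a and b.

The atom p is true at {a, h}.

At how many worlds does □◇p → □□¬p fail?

4

a: □◇p is T, □□¬p is F. ✗
b: □◇p is F, □□¬p is F. ✓
d: □◇p is T, □□¬p is F. ✗
e: □◇p is T, □□¬p is F. ✗
h: □◇p is T, □□¬p is F. ✗
Satisfying worlds: {b}.
So □◇p → □□¬p fails at the other 4 worlds.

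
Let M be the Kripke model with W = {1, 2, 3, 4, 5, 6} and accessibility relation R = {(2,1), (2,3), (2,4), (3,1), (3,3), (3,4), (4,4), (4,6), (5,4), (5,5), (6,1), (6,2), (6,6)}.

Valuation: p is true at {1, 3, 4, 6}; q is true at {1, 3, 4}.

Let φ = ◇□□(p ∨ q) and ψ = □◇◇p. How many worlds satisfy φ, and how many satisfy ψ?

3 and 3

For ◇□□(p ∨ q):
1: no successors, so ◇□□(p ∨ q) fails. ✗
2: successors {1, 3, 4}; □□(p ∨ q) there: 1:T, 3:T, 4:F. ✓
3: successors {1, 3, 4}; □□(p ∨ q) there: 1:T, 3:T, 4:F. ✓
4: successors {4, 6}; □□(p ∨ q) there: 4:F, 6:F. ✗
5: successors {4, 5}; □□(p ∨ q) there: 4:F, 5:F. ✗
6: successors {1, 2, 6}; □□(p ∨ q) there: 1:T, 2:T, 6:F. ✓
— 3 worlds.
For □◇◇p:
1: no successors, so □◇◇p holds vacuously. ✓
2: successors {1, 3, 4}; ◇◇p there: 1:F, 3:T, 4:T. ✗
3: successors {1, 3, 4}; ◇◇p there: 1:F, 3:T, 4:T. ✗
4: successors {4, 6}; ◇◇p there: 4:T, 6:T. ✓
5: successors {4, 5}; ◇◇p there: 4:T, 5:T. ✓
6: successors {1, 2, 6}; ◇◇p there: 1:F, 2:T, 6:T. ✗
— 3 worlds.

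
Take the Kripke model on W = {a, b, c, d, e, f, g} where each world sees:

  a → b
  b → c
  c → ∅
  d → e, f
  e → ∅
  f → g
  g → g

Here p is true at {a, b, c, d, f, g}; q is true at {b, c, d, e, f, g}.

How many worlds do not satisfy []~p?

5

a: successors {b}; ~p there: b:F. ✗
b: successors {c}; ~p there: c:F. ✗
c: no successors, so []~p holds vacuously. ✓
d: successors {e, f}; ~p there: e:T, f:F. ✗
e: no successors, so []~p holds vacuously. ✓
f: successors {g}; ~p there: g:F. ✗
g: successors {g}; ~p there: g:F. ✗
Satisfying worlds: {c, e}.
So []~p fails at the other 5 worlds.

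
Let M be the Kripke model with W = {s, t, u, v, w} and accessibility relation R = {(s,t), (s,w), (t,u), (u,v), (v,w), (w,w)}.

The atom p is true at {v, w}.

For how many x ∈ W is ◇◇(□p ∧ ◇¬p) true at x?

s: successors {t, w}; ◇(□p ∧ ◇¬p) there: t:F, w:F. ✗
t: successors {u}; ◇(□p ∧ ◇¬p) there: u:F. ✗
u: successors {v}; ◇(□p ∧ ◇¬p) there: v:F. ✗
v: successors {w}; ◇(□p ∧ ◇¬p) there: w:F. ✗
w: successors {w}; ◇(□p ∧ ◇¬p) there: w:F. ✗
Satisfying worlds: ∅.

0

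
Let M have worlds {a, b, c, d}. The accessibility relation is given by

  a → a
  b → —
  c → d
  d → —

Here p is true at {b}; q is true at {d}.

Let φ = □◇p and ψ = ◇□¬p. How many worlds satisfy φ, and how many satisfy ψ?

For □◇p:
a: successors {a}; ◇p there: a:F. ✗
b: no successors, so □◇p holds vacuously. ✓
c: successors {d}; ◇p there: d:F. ✗
d: no successors, so □◇p holds vacuously. ✓
— 2 worlds.
For ◇□¬p:
a: successors {a}; □¬p there: a:T. ✓
b: no successors, so ◇□¬p fails. ✗
c: successors {d}; □¬p there: d:T. ✓
d: no successors, so ◇□¬p fails. ✗
— 2 worlds.

2 and 2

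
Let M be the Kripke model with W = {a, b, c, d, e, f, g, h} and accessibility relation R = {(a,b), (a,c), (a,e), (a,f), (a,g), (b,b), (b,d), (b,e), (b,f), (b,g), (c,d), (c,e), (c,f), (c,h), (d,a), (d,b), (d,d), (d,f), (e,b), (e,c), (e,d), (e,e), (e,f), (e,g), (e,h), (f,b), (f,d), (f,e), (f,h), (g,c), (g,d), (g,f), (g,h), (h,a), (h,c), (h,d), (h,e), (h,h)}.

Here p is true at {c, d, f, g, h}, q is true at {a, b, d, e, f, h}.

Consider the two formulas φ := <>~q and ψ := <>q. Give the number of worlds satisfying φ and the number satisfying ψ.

5 and 8

For <>~q:
a: successors {b, c, e, f, g}; ~q there: b:F, c:T, e:F, f:F, g:T. ✓
b: successors {b, d, e, f, g}; ~q there: b:F, d:F, e:F, f:F, g:T. ✓
c: successors {d, e, f, h}; ~q there: d:F, e:F, f:F, h:F. ✗
d: successors {a, b, d, f}; ~q there: a:F, b:F, d:F, f:F. ✗
e: successors {b, c, d, e, f, g, h}; ~q there: b:F, c:T, d:F, e:F, f:F, g:T, h:F. ✓
f: successors {b, d, e, h}; ~q there: b:F, d:F, e:F, h:F. ✗
g: successors {c, d, f, h}; ~q there: c:T, d:F, f:F, h:F. ✓
h: successors {a, c, d, e, h}; ~q there: a:F, c:T, d:F, e:F, h:F. ✓
— 5 worlds.
For <>q:
a: successors {b, c, e, f, g}; q there: b:T, c:F, e:T, f:T, g:F. ✓
b: successors {b, d, e, f, g}; q there: b:T, d:T, e:T, f:T, g:F. ✓
c: successors {d, e, f, h}; q there: d:T, e:T, f:T, h:T. ✓
d: successors {a, b, d, f}; q there: a:T, b:T, d:T, f:T. ✓
e: successors {b, c, d, e, f, g, h}; q there: b:T, c:F, d:T, e:T, f:T, g:F, h:T. ✓
f: successors {b, d, e, h}; q there: b:T, d:T, e:T, h:T. ✓
g: successors {c, d, f, h}; q there: c:F, d:T, f:T, h:T. ✓
h: successors {a, c, d, e, h}; q there: a:T, c:F, d:T, e:T, h:T. ✓
— 8 worlds.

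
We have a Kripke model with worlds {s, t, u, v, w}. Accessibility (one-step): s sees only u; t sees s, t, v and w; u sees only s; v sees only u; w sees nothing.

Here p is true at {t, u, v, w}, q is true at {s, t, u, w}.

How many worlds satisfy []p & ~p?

s: []p is T, ~p is T. ✓
t: []p is F, ~p is F. ✗
u: []p is F, ~p is F. ✗
v: []p is T, ~p is F. ✗
w: []p is T, ~p is F. ✗
Satisfying worlds: {s}.

1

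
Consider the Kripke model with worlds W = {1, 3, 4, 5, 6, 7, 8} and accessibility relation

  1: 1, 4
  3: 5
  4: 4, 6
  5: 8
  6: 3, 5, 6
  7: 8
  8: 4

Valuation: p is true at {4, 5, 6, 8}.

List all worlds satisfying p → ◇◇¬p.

1: p is F, ◇◇¬p is T. ✓
3: p is F, ◇◇¬p is F. ✓
4: p is T, ◇◇¬p is T. ✓
5: p is T, ◇◇¬p is F. ✗
6: p is T, ◇◇¬p is T. ✓
7: p is F, ◇◇¬p is F. ✓
8: p is T, ◇◇¬p is F. ✗

{1, 3, 4, 6, 7}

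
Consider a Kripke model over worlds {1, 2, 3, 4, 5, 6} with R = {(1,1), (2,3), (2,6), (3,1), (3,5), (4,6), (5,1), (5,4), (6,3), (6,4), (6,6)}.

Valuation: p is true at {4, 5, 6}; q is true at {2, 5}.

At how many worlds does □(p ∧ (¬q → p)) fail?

5

1: successors {1}; p ∧ (¬q → p) there: 1:F. ✗
2: successors {3, 6}; p ∧ (¬q → p) there: 3:F, 6:T. ✗
3: successors {1, 5}; p ∧ (¬q → p) there: 1:F, 5:T. ✗
4: successors {6}; p ∧ (¬q → p) there: 6:T. ✓
5: successors {1, 4}; p ∧ (¬q → p) there: 1:F, 4:T. ✗
6: successors {3, 4, 6}; p ∧ (¬q → p) there: 3:F, 4:T, 6:T. ✗
Satisfying worlds: {4}.
So □(p ∧ (¬q → p)) fails at the other 5 worlds.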